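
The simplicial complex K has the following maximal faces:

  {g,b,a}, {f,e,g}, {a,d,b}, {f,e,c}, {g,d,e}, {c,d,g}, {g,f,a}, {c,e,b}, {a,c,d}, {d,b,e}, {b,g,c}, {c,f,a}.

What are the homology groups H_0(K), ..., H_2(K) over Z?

H_0 = Z,  H_1 = Z/2Z,  H_2 = 0.

Take the total order a < b < c < d < e < f < g on the vertex set. Then K (dimension 2) consists of the simplices:

  0-simplices (7): a, b, c, d, e, f, g
  1-simplices (18): ab, ac, ad, af, ag, bc, bd, be, bg, cd, ce, cf, cg, de, dg, ef, eg, fg
  2-simplices (12): abd, abg, acd, acf, afg, bce, bcg, bde, cdg, cef, deg, efg

Hence C_0 ≅ Z^7, C_1 ≅ Z^18, C_2 ≅ Z^12.

The boundary map ∂_1: C_1 → C_0 is given by ∂[p,q] = [q] − [p].
The 7×18 boundary matrix has rank 6 and Smith normal form diag(1,1,1,1,1,1).

∂_2: C_2 → C_1 acts by ∂[p,q,r] = [q,r] − [p,r] + [p,q]. For instance
  ∂acf = cf − af + ac,
  ∂bcg = cg − bg + bc.
This gives a 18×12 integer matrix of rank 12; reducing to Smith normal form yields diagonal entries (1,1,1,1,1,1,1,1,1,1,1,2).

Reading off H_k = ker ∂_k / im ∂_{k+1}:

  H_0: rank C_0 − rank ∂_1 = 7 − 6 = 1, and the invariant factors of ∂_1 are all 1, so H_0 ≅ Z.
  H_1: rank ker ∂_1 − rank ∂_2 = (18 − 6) − 12 = 0, and ∂_2 has invariant factor 2 > 1, so H_1 ≅ Z/2Z.
  H_2: rank ker ∂_2 − rank ∂_3 = (12 − 12) − 0 = 0, and there is no ∂_3, so H_2 ≅ 0.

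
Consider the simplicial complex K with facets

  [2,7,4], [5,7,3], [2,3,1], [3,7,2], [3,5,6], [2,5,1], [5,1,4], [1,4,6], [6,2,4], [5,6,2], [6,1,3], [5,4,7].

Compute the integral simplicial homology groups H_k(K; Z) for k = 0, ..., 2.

We work with the vertex ordering 1 < 2 < 3 < 4 < 5 < 6 < 7. The simplices of K, each written with vertices in increasing order, are:

  0-simplices (7): [1], [2], [3], [4], [5], [6], [7]
  1-simplices (18): [1,2], [1,3], [1,4], [1,5], [1,6], [2,3], [2,4], [2,5], [2,6], [2,7], [3,5], [3,6], [3,7], [4,5], [4,6], [4,7], [5,6], [5,7]
  2-simplices (12): [1,2,3], [1,2,5], [1,3,6], [1,4,5], [1,4,6], [2,3,7], [2,4,6], [2,4,7], [2,5,6], [3,5,6], [3,5,7], [4,5,7]

so the chain groups are C_0 ≅ Z^7, C_1 ≅ Z^18, C_2 ≅ Z^12.

The boundary map ∂_1: C_1 → C_0 sends each edge [p,q] (with p < q) to q − p. For instance
  ∂[3,5] = [5] − [3].
The 7×18 boundary matrix has rank 6 and Smith normal form diag(1,1,1,1,1,1).

The boundary map ∂_2: C_2 → C_1 acts by ∂[p,q,r] = [q,r] − [p,r] + [p,q]. For instance
  ∂[2,3,7] = [3,7] − [2,7] + [2,3],
  ∂[3,5,7] = [5,7] − [3,7] + [3,5].
As a 18×12 matrix over Z this has rank 12, with invariant factors (1,1,1,1,1,1,1,1,1,1,1,2).

From H_k ≅ ker(∂_k) / im(∂_{k+1}) we obtain:

  H_0: rank C_0 − rank ∂_1 = 7 − 6 = 1, and the invariant factors of ∂_1 are all 1, so H_0 ≅ Z.
  H_1: rank ker ∂_1 − rank ∂_2 = (18 − 6) − 12 = 0, and ∂_2 has invariant factor 2 > 1, so H_1 ≅ Z_2.
  H_2: rank ker ∂_2 − rank ∂_3 = (12 − 12) − 0 = 0, and there is no ∂_3, so H_2 ≅ 0.

As a check, the Euler characteristic is 7 − 18 + 12 = 1, which agrees with 1 − 0 + 0 = 1.
(K is a triangulation of the real projective plane RP^2.)

H_0 = Z,  H_1 = Z_2,  H_2 = 0.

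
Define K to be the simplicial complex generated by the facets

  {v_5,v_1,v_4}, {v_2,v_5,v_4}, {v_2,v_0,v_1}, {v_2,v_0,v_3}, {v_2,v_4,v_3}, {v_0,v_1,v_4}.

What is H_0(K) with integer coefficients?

H_0 ≅ Z.

Fix the vertex order v_0 < v_1 < v_2 < v_3 < v_4 < v_5 and write every simplex with vertices in increasing order. Then dim K = 2 and the simplices of K are:

  0-simplices (6): [v_0], [v_1], [v_2], [v_3], [v_4], [v_5]
  1-simplices (12): [v_0,v_1], [v_0,v_2], [v_0,v_3], [v_0,v_4], [v_1,v_2], [v_1,v_4], [v_1,v_5], [v_2,v_3], [v_2,v_4], [v_2,v_5], [v_3,v_4], [v_4,v_5]
  2-simplices (6): [v_0,v_1,v_2], [v_0,v_1,v_4], [v_0,v_2,v_3], [v_1,v_4,v_5], [v_2,v_3,v_4], [v_2,v_4,v_5]

so the chain groups are C_0 ≅ Z^6, C_1 ≅ Z^12, C_2 ≅ Z^6.

Boundary ∂_1: C_1 → C_0 sends each edge [p,q] (with p < q) to q − p. For instance
  ∂[v_1,v_5] = [v_5] − [v_1].
The 6×12 boundary matrix has rank 5 and Smith normal form diag(1,1,1,1,1).

∂_2: C_2 → C_1 sends each 2-simplex [p,q,r] to [q,r] − [p,r] + [p,q]. For instance
  ∂[v_1,v_4,v_5] = [v_4,v_5] − [v_1,v_5] + [v_1,v_4],
  ∂[v_0,v_1,v_2] = [v_1,v_2] − [v_0,v_2] + [v_0,v_1].
The resulting 12×6 matrix has rank 6, and its Smith normal form has invariant factors (1,1,1,1,1,1).

Reading off H_k = ker ∂_k / im ∂_{k+1}:

  H_0: rank C_0 − rank ∂_1 = 6 − 5 = 1, and the invariant factors of ∂_1 are all 1, so H_0 = Z.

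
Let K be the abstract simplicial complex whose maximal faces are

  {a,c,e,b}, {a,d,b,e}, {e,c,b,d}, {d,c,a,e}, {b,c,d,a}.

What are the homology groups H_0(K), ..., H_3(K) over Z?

Order the vertices as a < b < c < d < e. Listing each simplex with vertices in this order, K has dimension 3 with simplices:

  0-simplices (5): a, b, c, d, e
  1-simplices (10): ab, ac, ad, ae, bc, bd, be, cd, ce, de
  2-simplices (10): abc, abd, abe, acd, ace, ade, bcd, bce, bde, cde
  3-simplices (5): abcd, abce, abde, acde, bcde

Hence C_0 ≅ Z^5, C_1 ≅ Z^10, C_2 ≅ Z^10, C_3 ≅ Z^5.

Boundary ∂_1: C_1 → C_0 maps an edge to its endpoints' difference, ∂[p,q] = q − p. For instance
  ∂ce = e − c.
This gives a 5×10 integer matrix of rank 4; reducing to Smith normal form yields diagonal entries (1,1,1,1).

The boundary map ∂_2: C_2 → C_1 sends each 2-simplex [p,q,r] to [q,r] − [p,r] + [p,q]. For instance
  ∂bce = ce − be + bc,
  ∂ade = de − ae + ad.
This gives a 10×10 integer matrix of rank 6; reducing to Smith normal form yields diagonal entries (1,1,1,1,1,1).

The boundary map ∂_3: C_3 → C_2 sends each 3-simplex σ to the alternating sum Σ_i (−1)^i (σ with its i-th vertex removed). For instance
  ∂acde = cde − ade + ace − acd,
  ∂abce = bce − ace + abe − abc.
The 10×5 boundary matrix has rank 4 and Smith normal form diag(1,1,1,1).

Now H_k = ker ∂_k / im ∂_{k+1}, so:

  H_0: rank C_0 − rank ∂_1 = 5 − 4 = 1, and the invariant factors of ∂_1 are all 1, so H_0 = Z.
  H_1: rank ker ∂_1 − rank ∂_2 = (10 − 4) − 6 = 0, and the invariant factors of ∂_2 are all 1, so H_1 = 0.
  H_2: rank ker ∂_2 − rank ∂_3 = (10 − 6) − 4 = 0, and the invariant factors of ∂_3 are all 1, so H_2 = 0.
  H_3: rank ker ∂_3 − rank ∂_4 = (5 − 4) − 0 = 1, and there is no ∂_4, so H_3 = Z.

H_0 ≅ Z,  H_1 = 0,  H_2 = 0,  H_3 ≅ Z.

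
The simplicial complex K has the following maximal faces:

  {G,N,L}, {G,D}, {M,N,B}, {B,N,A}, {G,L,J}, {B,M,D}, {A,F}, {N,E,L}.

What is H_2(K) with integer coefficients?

H_2 = 0.

Take the total order A < B < D < E < F < G < J < L < M < N on the vertex set. Then K (dimension 2) consists of the simplices:

  0-simplices (10): A, B, D, E, F, G, J, L, M, N
  1-simplices (16): AB, AF, AN, BD, BM, BN, DG, DM, EL, EN, GJ, GL, GN, JL, LN, MN
  2-simplices (6): ABN, BDM, BMN, ELN, GJL, GLN

giving chain groups C_0 ≅ Z^10, C_1 ≅ Z^16, C_2 ≅ Z^6.

The boundary map ∂_1: C_1 → C_0 sends each edge [p,q] (with p < q) to q − p.
As a 10×16 matrix over Z this has rank 9, with invariant factors (1,1,1,1,1,1,1,1,1).

The boundary map ∂_2: C_2 → C_1 acts by ∂[p,q,r] = [q,r] − [p,r] + [p,q]. For instance
  ∂ELN = LN − EN + EL,
  ∂ABN = BN − AN + AB.
This gives a 16×6 integer matrix of rank 6; reducing to Smith normal form yields diagonal entries (1,1,1,1,1,1).

From H_k ≅ ker(∂_k) / im(∂_{k+1}) we obtain:

  H_2: rank ker ∂_2 − rank ∂_3 = (6 − 6) − 0 = 0, and there is no ∂_3, so H_2 ≅ 0.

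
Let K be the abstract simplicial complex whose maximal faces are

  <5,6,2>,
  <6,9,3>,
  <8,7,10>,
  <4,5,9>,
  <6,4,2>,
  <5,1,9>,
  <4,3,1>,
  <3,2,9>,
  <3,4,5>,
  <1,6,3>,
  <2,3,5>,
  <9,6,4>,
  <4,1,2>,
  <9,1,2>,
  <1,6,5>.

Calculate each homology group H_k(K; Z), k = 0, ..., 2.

H_0 = Z^2,  H_1 = Z^2,  H_2 = Z.

Fix the vertex order 1 < 2 < 3 < 4 < 5 < 6 < 7 < 8 < 9 < 10 and write every simplex with vertices in increasing order. Then dim K = 2 and the simplices of K are:

  0-simplices (10): [1], [2], [3], [4], [5], [6], [7], [8], [9], [10]
  1-simplices (24): (24 of them)
  2-simplices (15): [1,2,4], [1,2,9], [1,3,4], [1,3,6], [1,5,6], [1,5,9], [2,3,5], [2,3,9], [2,4,6], [2,5,6], [3,4,5], [3,6,9], [4,5,9], [4,6,9], [7,8,10]

giving chain groups C_0 ≅ Z^10, C_1 ≅ Z^24, C_2 ≅ Z^15.

The boundary map ∂_1: C_1 → C_0 maps an edge to its endpoints' difference, ∂[p,q] = q − p. For instance
  ∂[5,6] = [6] − [5].
As a 10×24 matrix over Z this has rank 8, with invariant factors (1,1,1,1,1,1,1,1).

Boundary ∂_2: C_2 → C_1 sends each 2-simplex [p,q,r] to [q,r] − [p,r] + [p,q]. For instance
  ∂[2,4,6] = [4,6] − [2,6] + [2,4],
  ∂[3,6,9] = [6,9] − [3,9] + [3,6].
This gives a 24×15 integer matrix of rank 14; reducing to Smith normal form yields diagonal entries (1,1,1,1,1,1,1,1,1,1,1,1,1,1).

From H_k ≅ ker(∂_k) / im(∂_{k+1}) we obtain:

  H_0: rank C_0 − rank ∂_1 = 10 − 8 = 2, and the invariant factors of ∂_1 are all 1, so H_0 = Z^2.
  H_1: rank ker ∂_1 − rank ∂_2 = (24 − 8) − 14 = 2, and the invariant factors of ∂_2 are all 1, so H_1 = Z^2.
  H_2: rank ker ∂_2 − rank ∂_3 = (15 − 14) − 0 = 1, and there is no ∂_3, so H_2 = Z.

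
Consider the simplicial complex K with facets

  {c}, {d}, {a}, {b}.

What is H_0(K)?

K has 4 vertices.
rank ∂_0 = 0, rank ∂_1 = 0 ⇒ b_0 = 4 − 0 − 0 = 4. So H_0 = Z^4.

H_0 = Z^4.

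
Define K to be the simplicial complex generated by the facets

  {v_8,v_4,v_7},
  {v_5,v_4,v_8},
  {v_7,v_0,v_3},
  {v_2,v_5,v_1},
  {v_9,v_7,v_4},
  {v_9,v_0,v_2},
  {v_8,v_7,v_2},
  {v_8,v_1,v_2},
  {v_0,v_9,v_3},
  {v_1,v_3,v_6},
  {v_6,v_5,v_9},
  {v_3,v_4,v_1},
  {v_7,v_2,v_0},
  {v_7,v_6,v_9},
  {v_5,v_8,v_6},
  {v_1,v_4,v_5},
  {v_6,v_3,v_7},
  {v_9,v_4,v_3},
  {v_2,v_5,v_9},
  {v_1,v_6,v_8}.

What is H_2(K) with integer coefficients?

H_2 ≅ 0.

We work with the vertex ordering v_0 < v_1 < v_2 < v_3 < v_4 < v_5 < v_6 < v_7 < v_8 < v_9. The simplices of K, each written with vertices in increasing order, are:

  0-simplices (10): [v_0], [v_1], [v_2], [v_3], [v_4], [v_5], [v_6], [v_7], [v_8], [v_9]
  1-simplices (30): (30 of them)
  2-simplices (20): (20 of them)

giving chain groups C_0 ≅ Z^10, C_1 ≅ Z^30, C_2 ≅ Z^20.

The boundary map ∂_1: C_1 → C_0 maps an edge to its endpoints' difference, ∂[p,q] = q − p. For instance
  ∂[v_0,v_7] = [v_7] − [v_0].
The 10×30 boundary matrix has rank 9 and Smith normal form diag(1,1,1,1,1,1,1,1,1).

The boundary map ∂_2: C_2 → C_1 sends each 2-simplex [p,q,r] to [q,r] − [p,r] + [p,q]. For instance
  ∂[v_0,v_3,v_9] = [v_3,v_9] − [v_0,v_9] + [v_0,v_3],
  ∂[v_1,v_3,v_4] = [v_3,v_4] − [v_1,v_4] + [v_1,v_3].
As a 30×20 matrix over Z this has rank 20, with invariant factors (1,1,1,1,1,1,1,1,1,1,1,1,1,1,1,1,1,1,1,2).

Computing H_k = (kernel of ∂_k) / (image of ∂_{k+1}):

  H_2: rank ker ∂_2 − rank ∂_3 = (20 − 20) − 0 = 0, and there is no ∂_3, so H_2 = 0.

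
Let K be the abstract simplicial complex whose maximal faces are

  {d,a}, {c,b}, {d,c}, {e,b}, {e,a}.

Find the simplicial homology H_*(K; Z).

H_0 = Z,  H_1 = Z.

We work with the vertex ordering a < b < c < d < e. The simplices of K, each written with vertices in increasing order, are:

  0-simplices (5): a, b, c, d, e
  1-simplices (5): ad, ae, bc, be, cd

giving chain groups C_0 ≅ Z^5, C_1 ≅ Z^5.

The boundary map ∂_1: C_1 → C_0 maps an edge to its endpoints' difference, ∂[p,q] = q − p.
The 5×5 boundary matrix has rank 4 and Smith normal form diag(1,1,1,1).

Reading off H_k = ker ∂_k / im ∂_{k+1}:

  H_0: rank C_0 − rank ∂_1 = 5 − 4 = 1, and the invariant factors of ∂_1 are all 1, so H_0 ≅ Z.
  H_1: rank ker ∂_1 − rank ∂_2 = (5 − 4) − 0 = 1, and there is no ∂_2, so H_1 ≅ Z.

As a check, the Euler characteristic is 5 − 5 = 0, which agrees with 1 − 1 = 0.
(K is a triangulation of the circle S^1.)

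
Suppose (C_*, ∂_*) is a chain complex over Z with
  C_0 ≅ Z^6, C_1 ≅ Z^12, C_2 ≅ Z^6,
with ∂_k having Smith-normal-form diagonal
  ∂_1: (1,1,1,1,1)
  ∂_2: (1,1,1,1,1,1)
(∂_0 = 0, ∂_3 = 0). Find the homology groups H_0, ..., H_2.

H_0 ≅ Z,  H_1 ≅ Z,  H_2 = 0.

H_0: b_0 = 6 − 0 − 5 = 1; torsion from ∂_1 factors > 1: none. So H_0 ≅ Z.
H_1: b_1 = 12 − 5 − 6 = 1; torsion from ∂_2 factors > 1: none. So H_1 ≅ Z.
H_2: b_2 = 6 − 6 − 0 = 0; torsion from ∂_3 factors > 1: none. So H_2 ≅ 0.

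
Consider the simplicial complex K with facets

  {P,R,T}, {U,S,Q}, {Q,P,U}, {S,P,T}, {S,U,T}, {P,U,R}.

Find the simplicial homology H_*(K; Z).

We work with the vertex ordering P < Q < R < S < T < U. The simplices of K, each written with vertices in increasing order, are:

  0-simplices (6): P, Q, R, S, T, U
  1-simplices (12): PQ, PR, PS, PT, PU, QS, QU, RT, RU, ST, SU, TU
  2-simplices (6): PQU, PRT, PRU, PST, QSU, STU

giving chain groups C_0 ≅ Z^6, C_1 ≅ Z^12, C_2 ≅ Z^6.

∂_1: C_1 → C_0 sends each edge [p,q] (with p < q) to q − p. For instance
  ∂RU = U − R.
As a 6×12 matrix over Z this has rank 5, with invariant factors (1,1,1,1,1).

The boundary map ∂_2: C_2 → C_1 sends each 2-simplex [p,q,r] to [q,r] − [p,r] + [p,q]. For instance
  ∂PST = ST − PT + PS,
  ∂PRU = RU − PU + PR.
The resulting 12×6 matrix has rank 6, and its Smith normal form has invariant factors (1,1,1,1,1,1).

Computing H_k = (kernel of ∂_k) / (image of ∂_{k+1}):

  H_0: rank C_0 − rank ∂_1 = 6 − 5 = 1, and the invariant factors of ∂_1 are all 1, so H_0 ≅ Z.
  H_1: rank ker ∂_1 − rank ∂_2 = (12 − 5) − 6 = 1, and the invariant factors of ∂_2 are all 1, so H_1 ≅ Z.
  H_2: rank ker ∂_2 − rank ∂_3 = (6 − 6) − 0 = 0, and there is no ∂_3, so H_2 ≅ 0.

(K is a triangulation of the cylinder S^1 x I.)

H_0 ≅ Z,  H_1 ≅ Z,  H_2 = 0.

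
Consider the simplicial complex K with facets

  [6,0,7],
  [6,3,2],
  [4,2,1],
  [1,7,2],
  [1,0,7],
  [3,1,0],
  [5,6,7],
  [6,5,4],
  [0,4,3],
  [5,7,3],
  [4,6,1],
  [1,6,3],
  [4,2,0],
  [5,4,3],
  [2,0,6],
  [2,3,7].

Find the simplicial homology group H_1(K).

H_1 ≅ Z^2.

Fix the vertex order 0 < 1 < 2 < 3 < 4 < 5 < 6 < 7 and write every simplex with vertices in increasing order. Then dim K = 2 and the simplices of K are:

  0-simplices (8): [0], [1], [2], [3], [4], [5], [6], [7]
  1-simplices (24): (24 of them)
  2-simplices (16): [0,1,3], [0,1,7], [0,2,4], [0,2,6], [0,3,4], [0,6,7], [1,2,4], [1,2,7], [1,3,6], [1,4,6], [2,3,6], [2,3,7], [3,4,5], [3,5,7], [4,5,6], [5,6,7]

so the chain groups are C_0 ≅ Z^8, C_1 ≅ Z^24, C_2 ≅ Z^16.

Boundary ∂_1: C_1 → C_0 maps an edge to its endpoints' difference, ∂[p,q] = q − p.
The 8×24 boundary matrix has rank 7 and Smith normal form diag(1,1,1,1,1,1,1).

∂_2: C_2 → C_1 maps a triangle to the signed sum of its edges. For instance
  ∂[0,6,7] = [6,7] − [0,7] + [0,6],
  ∂[1,4,6] = [4,6] − [1,6] + [1,4].
As a 24×16 matrix over Z this has rank 15, with invariant factors (1,1,1,1,1,1,1,1,1,1,1,1,1,1,1).

Reading off H_k = ker ∂_k / im ∂_{k+1}:

  H_1: rank ker ∂_1 − rank ∂_2 = (24 − 7) − 15 = 2, and the invariant factors of ∂_2 are all 1, so H_1 ≅ Z^2.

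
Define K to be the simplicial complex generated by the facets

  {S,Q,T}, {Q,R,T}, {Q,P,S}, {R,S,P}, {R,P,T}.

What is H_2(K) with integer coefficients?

H_2 = 0.

Fix the vertex order P < Q < R < S < T and write every simplex with vertices in increasing order. Then dim K = 2 and the simplices of K are:

  0-simplices (5): P, Q, R, S, T
  1-simplices (10): PQ, PR, PS, PT, QR, QS, QT, RS, RT, ST
  2-simplices (5): PQS, PRS, PRT, QRT, QST

giving chain groups C_0 ≅ Z^5, C_1 ≅ Z^10, C_2 ≅ Z^5.

Boundary ∂_1: C_1 → C_0 sends each edge [p,q] (with p < q) to q − p.
This gives a 5×10 integer matrix of rank 4; reducing to Smith normal form yields diagonal entries (1,1,1,1).

The boundary map ∂_2: C_2 → C_1 acts by ∂[p,q,r] = [q,r] − [p,r] + [p,q]. For instance
  ∂PRS = RS − PS + PR,
  ∂PRT = RT − PT + PR.
The 10×5 boundary matrix has rank 5 and Smith normal form diag(1,1,1,1,1).

Reading off H_k = ker ∂_k / im ∂_{k+1}:

  H_2: rank ker ∂_2 − rank ∂_3 = (5 − 5) − 0 = 0, and there is no ∂_3, so H_2 ≅ 0.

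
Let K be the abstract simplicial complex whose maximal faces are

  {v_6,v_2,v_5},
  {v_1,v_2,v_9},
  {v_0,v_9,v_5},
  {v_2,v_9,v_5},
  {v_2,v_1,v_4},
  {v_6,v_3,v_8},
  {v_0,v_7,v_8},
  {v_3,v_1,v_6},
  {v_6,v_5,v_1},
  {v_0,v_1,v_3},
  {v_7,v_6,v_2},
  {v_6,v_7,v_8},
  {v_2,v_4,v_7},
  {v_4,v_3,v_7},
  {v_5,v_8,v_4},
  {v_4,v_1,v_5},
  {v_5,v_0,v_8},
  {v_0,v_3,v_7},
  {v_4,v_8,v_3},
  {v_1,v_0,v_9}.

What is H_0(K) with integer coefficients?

H_0 ≅ Z.

Fix the vertex order v_0 < v_1 < v_2 < v_3 < v_4 < v_5 < v_6 < v_7 < v_8 < v_9 and write every simplex with vertices in increasing order. Then dim K = 2 and the simplices of K are:

  0-simplices (10): [v_0], [v_1], [v_2], [v_3], [v_4], [v_5], [v_6], [v_7], [v_8], [v_9]
  1-simplices (30): (30 of them)
  2-simplices (20): (20 of them)

giving chain groups C_0 ≅ Z^10, C_1 ≅ Z^30, C_2 ≅ Z^20.

Boundary ∂_1: C_1 → C_0 is given by ∂[p,q] = [q] − [p]. For instance
  ∂[v_7,v_8] = [v_8] − [v_7].
This gives a 10×30 integer matrix of rank 9; reducing to Smith normal form yields diagonal entries (1,1,1,1,1,1,1,1,1).

∂_2: C_2 → C_1 maps a triangle to the signed sum of its edges. For instance
  ∂[v_3,v_4,v_8] = [v_4,v_8] − [v_3,v_8] + [v_3,v_4],
  ∂[v_0,v_1,v_9] = [v_1,v_9] − [v_0,v_9] + [v_0,v_1].
The resulting 30×20 matrix has rank 20, and its Smith normal form has invariant factors (1,1,1,1,1,1,1,1,1,1,1,1,1,1,1,1,1,1,1,2).

Now H_k = ker ∂_k / im ∂_{k+1}, so:

  H_0: rank C_0 − rank ∂_1 = 10 − 9 = 1, and the invariant factors of ∂_1 are all 1, so H_0 = Z.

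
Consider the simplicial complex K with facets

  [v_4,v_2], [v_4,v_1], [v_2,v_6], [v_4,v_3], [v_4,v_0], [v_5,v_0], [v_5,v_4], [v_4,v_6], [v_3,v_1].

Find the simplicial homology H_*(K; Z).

Order the vertices as v_0 < v_1 < v_2 < v_3 < v_4 < v_5 < v_6. Listing each simplex with vertices in this order, K has dimension 1 with simplices:

  0-simplices (7): [v_0], [v_1], [v_2], [v_3], [v_4], [v_5], [v_6]
  1-simplices (9): [v_0,v_4], [v_0,v_5], [v_1,v_3], [v_1,v_4], [v_2,v_4], [v_2,v_6], [v_3,v_4], [v_4,v_5], [v_4,v_6]

Hence C_0 ≅ Z^7, C_1 ≅ Z^9.

∂_1: C_1 → C_0 sends each edge [p,q] (with p < q) to q − p. For instance
  ∂[v_0,v_4] = [v_4] − [v_0].
This gives a 7×9 integer matrix of rank 6; reducing to Smith normal form yields diagonal entries (1,1,1,1,1,1).

From H_k ≅ ker(∂_k) / im(∂_{k+1}) we obtain:

  H_0: rank C_0 − rank ∂_1 = 7 − 6 = 1, and the invariant factors of ∂_1 are all 1, so H_0 ≅ Z.
  H_1: rank ker ∂_1 − rank ∂_2 = (9 − 6) − 0 = 3, and there is no ∂_2, so H_1 ≅ Z^3.

H_0 = Z,  H_1 = Z^3.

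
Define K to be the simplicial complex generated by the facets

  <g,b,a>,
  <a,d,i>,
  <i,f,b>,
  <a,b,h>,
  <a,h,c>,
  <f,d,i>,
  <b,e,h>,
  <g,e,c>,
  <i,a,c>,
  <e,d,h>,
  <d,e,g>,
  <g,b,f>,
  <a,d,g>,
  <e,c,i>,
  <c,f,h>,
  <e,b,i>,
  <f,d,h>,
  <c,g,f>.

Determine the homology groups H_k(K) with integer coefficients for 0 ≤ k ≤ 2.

H_0 ≅ Z,  H_1 ≅ Z^2,  H_2 ≅ Z.

Order the vertices as a < b < c < d < e < f < g < h < i. Listing each simplex with vertices in this order, K has dimension 2 with simplices:

  0-simplices (9): a, b, c, d, e, f, g, h, i
  1-simplices (27): ab, ac, ad, ag, ah, ai, be, bf, bg, bh, bi, ce, cf, cg, ch, ci, de, df, dg, dh, di, eg, eh, ei, fg, fh, fi
  2-simplices (18): abg, abh, ach, aci, adg, adi, beh, bei, bfg, bfi, ceg, cei, cfg, cfh, deg, deh, dfh, dfi

giving chain groups C_0 ≅ Z^9, C_1 ≅ Z^27, C_2 ≅ Z^18.

∂_1: C_1 → C_0 sends each edge [p,q] (with p < q) to q − p.
This gives a 9×27 integer matrix of rank 8; reducing to Smith normal form yields diagonal entries (1,1,1,1,1,1,1,1).

The boundary map ∂_2: C_2 → C_1 sends each 2-simplex [p,q,r] to [q,r] − [p,r] + [p,q]. For instance
  ∂abh = bh − ah + ab,
  ∂deh = eh − dh + de.
The resulting 27×18 matrix has rank 17, and its Smith normal form has invariant factors (1,1,1,1,1,1,1,1,1,1,1,1,1,1,1,1,1).

From H_k ≅ ker(∂_k) / im(∂_{k+1}) we obtain:

  H_0: rank C_0 − rank ∂_1 = 9 − 8 = 1, and the invariant factors of ∂_1 are all 1, so H_0 ≅ Z.
  H_1: rank ker ∂_1 − rank ∂_2 = (27 − 8) − 17 = 2, and the invariant factors of ∂_2 are all 1, so H_1 ≅ Z^2.
  H_2: rank ker ∂_2 − rank ∂_3 = (18 − 17) − 0 = 1, and there is no ∂_3, so H_2 ≅ Z.

As a check, the Euler characteristic is 9 − 27 + 18 = 0, which agrees with 1 − 2 + 1 = 0.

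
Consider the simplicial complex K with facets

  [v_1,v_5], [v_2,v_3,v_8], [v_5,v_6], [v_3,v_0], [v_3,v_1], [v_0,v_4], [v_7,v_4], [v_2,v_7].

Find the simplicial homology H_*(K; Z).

Fix the vertex order v_0 < v_1 < v_2 < v_3 < v_4 < v_5 < v_6 < v_7 < v_8 and write every simplex with vertices in increasing order. Then dim K = 2 and the simplices of K are:

  0-simplices (9): [v_0], [v_1], [v_2], [v_3], [v_4], [v_5], [v_6], [v_7], [v_8]
  1-simplices (10): [v_0,v_3], [v_0,v_4], [v_1,v_3], [v_1,v_5], [v_2,v_3], [v_2,v_7], [v_2,v_8], [v_3,v_8], [v_4,v_7], [v_5,v_6]
  2-simplices (1): [v_2,v_3,v_8]

giving chain groups C_0 ≅ Z^9, C_1 ≅ Z^10, C_2 ≅ Z^1.

Boundary ∂_1: C_1 → C_0 maps an edge to its endpoints' difference, ∂[p,q] = q − p. For instance
  ∂[v_0,v_4] = [v_4] − [v_0].
This gives a 9×10 integer matrix of rank 8; reducing to Smith normal form yields diagonal entries (1,1,1,1,1,1,1,1).

∂_2: C_2 → C_1 sends each 2-simplex [p,q,r] to [q,r] − [p,r] + [p,q]. For instance
  ∂[v_2,v_3,v_8] = [v_3,v_8] − [v_2,v_8] + [v_2,v_3].
The resulting 10×1 matrix has rank 1, and its Smith normal form has invariant factors (1).

Now H_k = ker ∂_k / im ∂_{k+1}, so:

  H_0: rank C_0 − rank ∂_1 = 9 − 8 = 1, and the invariant factors of ∂_1 are all 1, so H_0 ≅ Z.
  H_1: rank ker ∂_1 − rank ∂_2 = (10 − 8) − 1 = 1, and the invariant factors of ∂_2 are all 1, so H_1 ≅ Z.
  H_2: rank ker ∂_2 − rank ∂_3 = (1 − 1) − 0 = 0, and there is no ∂_3, so H_2 ≅ 0.

As a check, the Euler characteristic is 9 − 10 + 1 = 0, which agrees with 1 − 1 + 0 = 0.

H_0 = Z,  H_1 = Z,  H_2 = 0.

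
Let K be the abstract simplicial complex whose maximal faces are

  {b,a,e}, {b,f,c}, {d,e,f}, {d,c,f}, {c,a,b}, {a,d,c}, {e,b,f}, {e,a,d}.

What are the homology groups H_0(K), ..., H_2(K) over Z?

H_0 ≅ Z,  H_1 = 0,  H_2 ≅ Z.

K has 6 vertices, 12 edges, 8 triangles.
rank ∂_0 = 0, rank ∂_1 = 5 ⇒ b_0 = 6 − 0 − 5 = 1; all invariant factors of ∂_1 are 1 so no torsion. So H_0 ≅ Z.
rank ∂_1 = 5, rank ∂_2 = 7 ⇒ b_1 = 12 − 5 − 7 = 0; all invariant factors of ∂_2 are 1 so no torsion. So H_1 ≅ 0.
rank ∂_2 = 7, rank ∂_3 = 0 ⇒ b_2 = 8 − 7 − 0 = 1. So H_2 ≅ Z.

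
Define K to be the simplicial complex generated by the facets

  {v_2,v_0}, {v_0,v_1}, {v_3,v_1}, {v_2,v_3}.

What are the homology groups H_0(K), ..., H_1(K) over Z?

Order the vertices as v_0 < v_1 < v_2 < v_3. Listing each simplex with vertices in this order, K has dimension 1 with simplices:

  0-simplices (4): [v_0], [v_1], [v_2], [v_3]
  1-simplices (4): [v_0,v_1], [v_0,v_2], [v_1,v_3], [v_2,v_3]

so the chain groups are C_0 ≅ Z^4, C_1 ≅ Z^4.

Boundary ∂_1: C_1 → C_0 is given by ∂[p,q] = [q] − [p].
This gives a 4×4 integer matrix of rank 3; reducing to Smith normal form yields diagonal entries (1,1,1).

From H_k ≅ ker(∂_k) / im(∂_{k+1}) we obtain:

  H_0: rank C_0 − rank ∂_1 = 4 − 3 = 1, and the invariant factors of ∂_1 are all 1, so H_0 ≅ Z.
  H_1: rank ker ∂_1 − rank ∂_2 = (4 − 3) − 0 = 1, and there is no ∂_2, so H_1 ≅ Z.

As a check, the Euler characteristic is 4 − 4 = 0, which agrees with 1 − 1 = 0.

H_0 = Z,  H_1 = Z.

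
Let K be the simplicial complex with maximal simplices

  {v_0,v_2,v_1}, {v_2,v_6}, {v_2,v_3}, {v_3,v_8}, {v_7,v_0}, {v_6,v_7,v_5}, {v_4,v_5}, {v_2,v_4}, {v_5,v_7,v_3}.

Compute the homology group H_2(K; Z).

H_2 = 0.

Fix the vertex order v_0 < v_1 < v_2 < v_3 < v_4 < v_5 < v_6 < v_7 < v_8 and write every simplex with vertices in increasing order. Then dim K = 2 and the simplices of K are:

  0-simplices (9): [v_0], [v_1], [v_2], [v_3], [v_4], [v_5], [v_6], [v_7], [v_8]
  1-simplices (14): [v_0,v_1], [v_0,v_2], [v_0,v_7], [v_1,v_2], [v_2,v_3], [v_2,v_4], [v_2,v_6], [v_3,v_5], [v_3,v_7], [v_3,v_8], [v_4,v_5], [v_5,v_6], [v_5,v_7], [v_6,v_7]
  2-simplices (3): [v_0,v_1,v_2], [v_3,v_5,v_7], [v_5,v_6,v_7]

so the chain groups are C_0 ≅ Z^9, C_1 ≅ Z^14, C_2 ≅ Z^3.

Boundary ∂_1: C_1 → C_0 sends each edge [p,q] (with p < q) to q − p. For instance
  ∂[v_4,v_5] = [v_5] − [v_4].
The 9×14 boundary matrix has rank 8 and Smith normal form diag(1,1,1,1,1,1,1,1).

Boundary ∂_2: C_2 → C_1 maps a triangle to the signed sum of its edges. For instance
  ∂[v_5,v_6,v_7] = [v_6,v_7] − [v_5,v_7] + [v_5,v_6],
  ∂[v_3,v_5,v_7] = [v_5,v_7] − [v_3,v_7] + [v_3,v_5].
This gives a 14×3 integer matrix of rank 3; reducing to Smith normal form yields diagonal entries (1,1,1).

Now H_k = ker ∂_k / im ∂_{k+1}, so:

  H_2: rank ker ∂_2 − rank ∂_3 = (3 − 3) − 0 = 0, and there is no ∂_3, so H_2 ≅ 0.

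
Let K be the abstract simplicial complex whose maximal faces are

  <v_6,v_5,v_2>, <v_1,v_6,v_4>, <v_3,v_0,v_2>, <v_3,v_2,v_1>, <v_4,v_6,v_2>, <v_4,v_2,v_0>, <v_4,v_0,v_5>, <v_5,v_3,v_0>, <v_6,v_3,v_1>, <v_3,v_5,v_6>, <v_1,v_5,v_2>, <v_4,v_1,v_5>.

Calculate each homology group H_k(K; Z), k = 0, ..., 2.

H_0 ≅ Z,  H_1 ≅ Z/2,  H_2 = 0.

Fix the vertex order v_0 < v_1 < v_2 < v_3 < v_4 < v_5 < v_6 and write every simplex with vertices in increasing order. Then dim K = 2 and the simplices of K are:

  0-simplices (7): [v_0], [v_1], [v_2], [v_3], [v_4], [v_5], [v_6]
  1-simplices (18): (18 of them)
  2-simplices (12): (12 of them)

giving chain groups C_0 ≅ Z^7, C_1 ≅ Z^18, C_2 ≅ Z^12.

Boundary ∂_1: C_1 → C_0 is given by ∂[p,q] = [q] − [p]. For instance
  ∂[v_0,v_2] = [v_2] − [v_0].
This gives a 7×18 integer matrix of rank 6; reducing to Smith normal form yields diagonal entries (1,1,1,1,1,1).

Boundary ∂_2: C_2 → C_1 sends each 2-simplex [p,q,r] to [q,r] − [p,r] + [p,q]. For instance
  ∂[v_1,v_2,v_5] = [v_2,v_5] − [v_1,v_5] + [v_1,v_2],
  ∂[v_0,v_3,v_5] = [v_3,v_5] − [v_0,v_5] + [v_0,v_3].
This gives a 18×12 integer matrix of rank 12; reducing to Smith normal form yields diagonal entries (1,1,1,1,1,1,1,1,1,1,1,2).

From H_k ≅ ker(∂_k) / im(∂_{k+1}) we obtain:

  H_0: rank C_0 − rank ∂_1 = 7 − 6 = 1, and the invariant factors of ∂_1 are all 1, so H_0 = Z.
  H_1: rank ker ∂_1 − rank ∂_2 = (18 − 6) − 12 = 0, and ∂_2 has invariant factor 2 > 1, so H_1 = Z/2.
  H_2: rank ker ∂_2 − rank ∂_3 = (12 − 12) − 0 = 0, and there is no ∂_3, so H_2 = 0.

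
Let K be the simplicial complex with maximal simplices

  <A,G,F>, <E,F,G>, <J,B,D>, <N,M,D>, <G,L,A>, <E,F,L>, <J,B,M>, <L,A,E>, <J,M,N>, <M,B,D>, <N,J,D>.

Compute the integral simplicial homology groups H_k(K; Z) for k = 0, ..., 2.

H_0 ≅ Z^2,  H_1 ≅ Z,  H_2 ≅ Z.

Take the total order A < B < D < E < F < G < J < L < M < N on the vertex set. Then K (dimension 2) consists of the simplices:

  0-simplices (10): A, B, D, E, F, G, J, L, M, N
  1-simplices (19): AE, AF, AG, AL, BD, BJ, BM, DJ, DM, DN, EF, EG, EL, FG, FL, GL, JM, JN, MN
  2-simplices (11): AEL, AFG, AGL, BDJ, BDM, BJM, DJN, DMN, EFG, EFL, JMN

so the chain groups are C_0 ≅ Z^10, C_1 ≅ Z^19, C_2 ≅ Z^11.

∂_1: C_1 → C_0 is given by ∂[p,q] = [q] − [p]. For instance
  ∂DN = N − D.
As a 10×19 matrix over Z this has rank 8, with invariant factors (1,1,1,1,1,1,1,1).

Boundary ∂_2: C_2 → C_1 sends each 2-simplex [p,q,r] to [q,r] − [p,r] + [p,q]. For instance
  ∂AEL = EL − AL + AE,
  ∂BDJ = DJ − BJ + BD.
This gives a 19×11 integer matrix of rank 10; reducing to Smith normal form yields diagonal entries (1,1,1,1,1,1,1,1,1,1).

Now H_k = ker ∂_k / im ∂_{k+1}, so:

  H_0: rank C_0 − rank ∂_1 = 10 − 8 = 2, and the invariant factors of ∂_1 are all 1, so H_0 ≅ Z^2.
  H_1: rank ker ∂_1 − rank ∂_2 = (19 − 8) − 10 = 1, and the invariant factors of ∂_2 are all 1, so H_1 ≅ Z.
  H_2: rank ker ∂_2 − rank ∂_3 = (11 − 10) − 0 = 1, and there is no ∂_3, so H_2 ≅ Z.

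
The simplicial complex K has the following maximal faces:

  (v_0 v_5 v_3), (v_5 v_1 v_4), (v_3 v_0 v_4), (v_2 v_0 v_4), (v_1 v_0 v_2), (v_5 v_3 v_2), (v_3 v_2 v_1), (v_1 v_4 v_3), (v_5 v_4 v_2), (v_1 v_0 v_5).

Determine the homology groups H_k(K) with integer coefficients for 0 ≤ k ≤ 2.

H_0 ≅ Z,  H_1 ≅ Z/2,  H_2 = 0.

K has 6 vertices, 15 edges, 10 triangles.
rank ∂_0 = 0, rank ∂_1 = 5 ⇒ b_0 = 6 − 0 − 5 = 1; all invariant factors of ∂_1 are 1 so no torsion. So H_0 ≅ Z.
rank ∂_1 = 5, rank ∂_2 = 10 ⇒ b_1 = 15 − 5 − 10 = 0; ∂_2 has invariant factor(s) [2] giving torsion. So H_1 ≅ Z/2.
rank ∂_2 = 10, rank ∂_3 = 0 ⇒ b_2 = 10 − 10 − 0 = 0. So H_2 ≅ 0.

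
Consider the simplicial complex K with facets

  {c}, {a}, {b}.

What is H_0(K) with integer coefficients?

Order the vertices as a < b < c. Listing each simplex with vertices in this order, K has dimension 0 with simplices:

  0-simplices (3): a, b, c

so the chain groups are C_0 ≅ Z^3.

Reading off H_k = ker ∂_k / im ∂_{k+1}:

  H_0: rank C_0 − rank ∂_1 = 3 − 0 = 3, and there is no ∂_1, so H_0 ≅ Z^3.

H_0 ≅ Z^3.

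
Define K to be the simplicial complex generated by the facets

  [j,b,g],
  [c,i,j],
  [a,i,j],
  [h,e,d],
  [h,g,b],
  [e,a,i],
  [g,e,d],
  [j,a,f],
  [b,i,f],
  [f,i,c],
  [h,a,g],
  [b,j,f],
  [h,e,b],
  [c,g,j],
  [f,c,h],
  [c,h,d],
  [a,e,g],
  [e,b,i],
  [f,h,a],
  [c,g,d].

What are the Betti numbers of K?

b_0 = 1, b_1 = 1, b_2 = 0.

We work with the vertex ordering a < b < c < d < e < f < g < h < i < j. The simplices of K, each written with vertices in increasing order, are:

  0-simplices (10): a, b, c, d, e, f, g, h, i, j
  1-simplices (30): ae, af, ag, ah, ai, aj, be, bf, bg, bh, bi, bj, cd, cf, cg, ch, ci, cj, de, dg, dh, eg, eh, ei, fh, fi, fj, gh, gj, ij
  2-simplices (20): aeg, aei, afh, afj, agh, aij, beh, bei, bfi, bfj, bgh, bgj, cdg, cdh, cfh, cfi, cgj, cij, deg, deh

so the chain groups are C_0 ≅ Z^10, C_1 ≅ Z^30, C_2 ≅ Z^20.

∂_1: C_1 → C_0 is given by ∂[p,q] = [q] − [p].
This gives a 10×30 integer matrix of rank 9; reducing to Smith normal form yields diagonal entries (1,1,1,1,1,1,1,1,1).

∂_2: C_2 → C_1 sends each 2-simplex [p,q,r] to [q,r] − [p,r] + [p,q]. For instance
  ∂bgh = gh − bh + bg,
  ∂agh = gh − ah + ag.
The resulting 30×20 matrix has rank 20, and its Smith normal form has invariant factors (1,1,1,1,1,1,1,1,1,1,1,1,1,1,1,1,1,1,1,2).

From H_k ≅ ker(∂_k) / im(∂_{k+1}) we obtain:

  H_0: rank C_0 − rank ∂_1 = 10 − 9 = 1, and the invariant factors of ∂_1 are all 1, so H_0 ≅ Z.
  H_1: rank ker ∂_1 − rank ∂_2 = (30 − 9) − 20 = 1, and ∂_2 has invariant factor 2 > 1, so H_1 ≅ Z × Z/2.
  H_2: rank ker ∂_2 − rank ∂_3 = (20 − 20) − 0 = 0, and there is no ∂_3, so H_2 ≅ 0.

As a check, the Euler characteristic is 10 − 30 + 20 = 0, which agrees with 1 − 1 + 0 = 0.
(K is a triangulation of the Klein bottle.)

Hence the Betti numbers are b_0 = 1, b_1 = 1, b_2 = 0.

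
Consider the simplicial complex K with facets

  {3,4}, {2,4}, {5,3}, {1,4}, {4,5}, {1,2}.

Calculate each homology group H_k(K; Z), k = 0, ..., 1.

Fix the vertex order 1 < 2 < 3 < 4 < 5 and write every simplex with vertices in increasing order. Then dim K = 1 and the simplices of K are:

  0-simplices (5): [1], [2], [3], [4], [5]
  1-simplices (6): [1,2], [1,4], [2,4], [3,4], [3,5], [4,5]

so the chain groups are C_0 ≅ Z^5, C_1 ≅ Z^6.

∂_1: C_1 → C_0 sends each edge [p,q] (with p < q) to q − p. For instance
  ∂[4,5] = [5] − [4].
The 5×6 boundary matrix has rank 4 and Smith normal form diag(1,1,1,1).

From H_k ≅ ker(∂_k) / im(∂_{k+1}) we obtain:

  H_0: rank C_0 − rank ∂_1 = 5 − 4 = 1, and the invariant factors of ∂_1 are all 1, so H_0 = Z.
  H_1: rank ker ∂_1 − rank ∂_2 = (6 − 4) − 0 = 2, and there is no ∂_2, so H_1 = Z^2.

H_0 ≅ Z,  H_1 ≅ Z^2.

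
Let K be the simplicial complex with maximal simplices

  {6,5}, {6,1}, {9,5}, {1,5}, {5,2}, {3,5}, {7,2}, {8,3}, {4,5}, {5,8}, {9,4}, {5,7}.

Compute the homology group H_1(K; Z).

H_1 = Z^4.

Fix the vertex order 1 < 2 < 3 < 4 < 5 < 6 < 7 < 8 < 9 and write every simplex with vertices in increasing order. Then dim K = 1 and the simplices of K are:

  0-simplices (9): [1], [2], [3], [4], [5], [6], [7], [8], [9]
  1-simplices (12): [1,5], [1,6], [2,5], [2,7], [3,5], [3,8], [4,5], [4,9], [5,6], [5,7], [5,8], [5,9]

giving chain groups C_0 ≅ Z^9, C_1 ≅ Z^12.

The boundary map ∂_1: C_1 → C_0 maps an edge to its endpoints' difference, ∂[p,q] = q − p.
This gives a 9×12 integer matrix of rank 8; reducing to Smith normal form yields diagonal entries (1,1,1,1,1,1,1,1).

Reading off H_k = ker ∂_k / im ∂_{k+1}:

  H_1: rank ker ∂_1 − rank ∂_2 = (12 − 8) − 0 = 4, and there is no ∂_2, so H_1 = Z^4.

(K is a triangulation of a wedge of 4 circles.)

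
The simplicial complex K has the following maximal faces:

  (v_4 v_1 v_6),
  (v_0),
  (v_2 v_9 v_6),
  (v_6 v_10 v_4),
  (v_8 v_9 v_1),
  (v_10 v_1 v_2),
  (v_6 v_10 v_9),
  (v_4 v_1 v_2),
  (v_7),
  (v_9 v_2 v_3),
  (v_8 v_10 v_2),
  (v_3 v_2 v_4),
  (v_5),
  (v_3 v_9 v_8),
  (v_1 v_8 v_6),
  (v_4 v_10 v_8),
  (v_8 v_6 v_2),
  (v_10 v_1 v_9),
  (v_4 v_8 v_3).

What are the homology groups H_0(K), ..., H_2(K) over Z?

Take the total order v_0 < v_1 < v_2 < v_3 < v_4 < v_5 < v_6 < v_7 < v_8 < v_9 < v_10 on the vertex set. Then K (dimension 2) consists of the simplices:

  0-simplices (11): [v_0], [v_1], [v_2], [v_3], [v_4], [v_5], [v_6], [v_7], [v_8], [v_9], [v_10]
  1-simplices (24): (24 of them)
  2-simplices (16): (16 of them)

so the chain groups are C_0 ≅ Z^11, C_1 ≅ Z^24, C_2 ≅ Z^16.

The boundary map ∂_1: C_1 → C_0 maps an edge to its endpoints' difference, ∂[p,q] = q − p.
The 11×24 boundary matrix has rank 7 and Smith normal form diag(1,1,1,1,1,1,1).

∂_2: C_2 → C_1 sends each 2-simplex [p,q,r] to [q,r] − [p,r] + [p,q]. For instance
  ∂[v_1,v_6,v_8] = [v_6,v_8] − [v_1,v_8] + [v_1,v_6],
  ∂[v_6,v_9,v_10] = [v_9,v_10] − [v_6,v_10] + [v_6,v_9].
The 24×16 boundary matrix has rank 15 and Smith normal form diag(1,1,1,1,1,1,1,1,1,1,1,1,1,1,1).

Reading off H_k = ker ∂_k / im ∂_{k+1}:

  H_0: rank C_0 − rank ∂_1 = 11 − 7 = 4, and the invariant factors of ∂_1 are all 1, so H_0 = Z^4.
  H_1: rank ker ∂_1 − rank ∂_2 = (24 − 7) − 15 = 2, and the invariant factors of ∂_2 are all 1, so H_1 = Z^2.
  H_2: rank ker ∂_2 − rank ∂_3 = (16 − 15) − 0 = 1, and there is no ∂_3, so H_2 = Z.

As a check, the Euler characteristic is 11 − 24 + 16 = 3, which agrees with 4 − 2 + 1 = 3.
(K is a triangulation of the disjoint union of the torus T^2 and a set of 3 points.)

H_0 = Z^4,  H_1 = Z^2,  H_2 = Z.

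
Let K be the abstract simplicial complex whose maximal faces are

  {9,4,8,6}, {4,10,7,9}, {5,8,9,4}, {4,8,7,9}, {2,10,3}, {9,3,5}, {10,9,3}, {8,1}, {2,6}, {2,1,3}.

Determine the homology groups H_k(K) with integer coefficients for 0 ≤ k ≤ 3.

H_0 ≅ Z,  H_1 ≅ Z^2,  H_2 = 0,  H_3 = 0.

We work with the vertex ordering 1 < 2 < 3 < 4 < 5 < 6 < 7 < 8 < 9 < 10. The simplices of K, each written with vertices in increasing order, are:

  0-simplices (10): [1], [2], [3], [4], [5], [6], [7], [8], [9], [10]
  1-simplices (24): (24 of them)
  2-simplices (17): [1,2,3], [2,3,10], [3,5,9], [3,9,10], [4,5,8], [4,5,9], [4,6,8], [4,6,9], [4,7,8], [4,7,9], [4,7,10], [4,8,9], [4,9,10], [5,8,9], [6,8,9], [7,8,9], [7,9,10]
  3-simplices (4): [4,5,8,9], [4,6,8,9], [4,7,8,9], [4,7,9,10]

giving chain groups C_0 ≅ Z^10, C_1 ≅ Z^24, C_2 ≅ Z^17, C_3 ≅ Z^4.

Boundary ∂_1: C_1 → C_0 is given by ∂[p,q] = [q] − [p]. For instance
  ∂[7,10] = [10] − [7].
This gives a 10×24 integer matrix of rank 9; reducing to Smith normal form yields diagonal entries (1,1,1,1,1,1,1,1,1).

The boundary map ∂_2: C_2 → C_1 sends each 2-simplex [p,q,r] to [q,r] − [p,r] + [p,q]. For instance
  ∂[7,9,10] = [9,10] − [7,10] + [7,9],
  ∂[4,9,10] = [9,10] − [4,10] + [4,9].
The resulting 24×17 matrix has rank 13, and its Smith normal form has invariant factors (1,1,1,1,1,1,1,1,1,1,1,1,1).

The boundary map ∂_3: C_3 → C_2 sends each 3-simplex σ to the alternating sum Σ_i (−1)^i (σ with its i-th vertex removed). For instance
  ∂[4,6,8,9] = [6,8,9] − [4,8,9] + [4,6,9] − [4,6,8],
  ∂[4,5,8,9] = [5,8,9] − [4,8,9] + [4,5,9] − [4,5,8].
This gives a 17×4 integer matrix of rank 4; reducing to Smith normal form yields diagonal entries (1,1,1,1).

Now H_k = ker ∂_k / im ∂_{k+1}, so:

  H_0: rank C_0 − rank ∂_1 = 10 − 9 = 1, and the invariant factors of ∂_1 are all 1, so H_0 ≅ Z.
  H_1: rank ker ∂_1 − rank ∂_2 = (24 − 9) − 13 = 2, and the invariant factors of ∂_2 are all 1, so H_1 ≅ Z^2.
  H_2: rank ker ∂_2 − rank ∂_3 = (17 − 13) − 4 = 0, and the invariant factors of ∂_3 are all 1, so H_2 ≅ 0.
  H_3: rank ker ∂_3 − rank ∂_4 = (4 − 4) − 0 = 0, and there is no ∂_4, so H_3 ≅ 0.

As a check, the Euler characteristic is 10 − 24 + 17 − 4 = -1, which agrees with 1 − 2 + 0 − 0 = -1.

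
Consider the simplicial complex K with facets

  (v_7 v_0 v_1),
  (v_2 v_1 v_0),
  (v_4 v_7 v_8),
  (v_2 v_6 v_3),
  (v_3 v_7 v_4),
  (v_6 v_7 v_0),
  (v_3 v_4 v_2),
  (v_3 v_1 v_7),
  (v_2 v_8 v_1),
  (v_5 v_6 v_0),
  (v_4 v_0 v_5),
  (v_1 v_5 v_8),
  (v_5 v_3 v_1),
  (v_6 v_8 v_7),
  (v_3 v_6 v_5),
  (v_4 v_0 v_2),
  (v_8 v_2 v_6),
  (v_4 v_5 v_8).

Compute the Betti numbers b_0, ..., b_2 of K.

Order the vertices as v_0 < v_1 < v_2 < v_3 < v_4 < v_5 < v_6 < v_7 < v_8. Listing each simplex with vertices in this order, K has dimension 2 with simplices:

  0-simplices (9): [v_0], [v_1], [v_2], [v_3], [v_4], [v_5], [v_6], [v_7], [v_8]
  1-simplices (27): (27 of them)
  2-simplices (18): (18 of them)

Hence C_0 ≅ Z^9, C_1 ≅ Z^27, C_2 ≅ Z^18.

∂_1: C_1 → C_0 maps an edge to its endpoints' difference, ∂[p,q] = q − p. For instance
  ∂[v_0,v_5] = [v_5] − [v_0].
The 9×27 boundary matrix has rank 8 and Smith normal form diag(1,1,1,1,1,1,1,1).

The boundary map ∂_2: C_2 → C_1 acts by ∂[p,q,r] = [q,r] − [p,r] + [p,q]. For instance
  ∂[v_0,v_6,v_7] = [v_6,v_7] − [v_0,v_7] + [v_0,v_6],
  ∂[v_4,v_7,v_8] = [v_7,v_8] − [v_4,v_8] + [v_4,v_7].
As a 27×18 matrix over Z this has rank 17, with invariant factors (1,1,1,1,1,1,1,1,1,1,1,1,1,1,1,1,1).

Now H_k = ker ∂_k / im ∂_{k+1}, so:

  H_0: rank C_0 − rank ∂_1 = 9 − 8 = 1, and the invariant factors of ∂_1 are all 1, so H_0 ≅ Z.
  H_1: rank ker ∂_1 − rank ∂_2 = (27 − 8) − 17 = 2, and the invariant factors of ∂_2 are all 1, so H_1 ≅ Z^2.
  H_2: rank ker ∂_2 − rank ∂_3 = (18 − 17) − 0 = 1, and there is no ∂_3, so H_2 ≅ Z.

Hence the Betti numbers are b_0 = 1, b_1 = 2, b_2 = 1.

b_0 = 1, b_1 = 2, b_2 = 1.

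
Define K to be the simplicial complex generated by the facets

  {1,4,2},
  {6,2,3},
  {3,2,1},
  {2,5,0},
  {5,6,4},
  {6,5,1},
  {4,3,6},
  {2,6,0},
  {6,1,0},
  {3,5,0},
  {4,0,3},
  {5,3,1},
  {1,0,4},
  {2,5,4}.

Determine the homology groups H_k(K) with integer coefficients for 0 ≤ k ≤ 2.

Take the total order 0 < 1 < 2 < 3 < 4 < 5 < 6 on the vertex set. Then K (dimension 2) consists of the simplices:

  0-simplices (7): [0], [1], [2], [3], [4], [5], [6]
  1-simplices (21): [0,1], [0,2], [0,3], [0,4], [0,5], [0,6], [1,2], [1,3], [1,4], [1,5], [1,6], [2,3], [2,4], [2,5], [2,6], [3,4], [3,5], [3,6], [4,5], [4,6], [5,6]
  2-simplices (14): [0,1,4], [0,1,6], [0,2,5], [0,2,6], [0,3,4], [0,3,5], [1,2,3], [1,2,4], [1,3,5], [1,5,6], [2,3,6], [2,4,5], [3,4,6], [4,5,6]

so the chain groups are C_0 ≅ Z^7, C_1 ≅ Z^21, C_2 ≅ Z^14.

The boundary map ∂_1: C_1 → C_0 is given by ∂[p,q] = [q] − [p].
This gives a 7×21 integer matrix of rank 6; reducing to Smith normal form yields diagonal entries (1,1,1,1,1,1).

∂_2: C_2 → C_1 acts by ∂[p,q,r] = [q,r] − [p,r] + [p,q]. For instance
  ∂[0,3,4] = [3,4] − [0,4] + [0,3],
  ∂[0,1,4] = [1,4] − [0,4] + [0,1].
As a 21×14 matrix over Z this has rank 13, with invariant factors (1,1,1,1,1,1,1,1,1,1,1,1,1).

Now H_k = ker ∂_k / im ∂_{k+1}, so:

  H_0: rank C_0 − rank ∂_1 = 7 − 6 = 1, and the invariant factors of ∂_1 are all 1, so H_0 = Z.
  H_1: rank ker ∂_1 − rank ∂_2 = (21 − 6) − 13 = 2, and the invariant factors of ∂_2 are all 1, so H_1 = Z^2.
  H_2: rank ker ∂_2 − rank ∂_3 = (14 − 13) − 0 = 1, and there is no ∂_3, so H_2 = Z.

H_0 ≅ Z,  H_1 ≅ Z^2,  H_2 ≅ Z.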